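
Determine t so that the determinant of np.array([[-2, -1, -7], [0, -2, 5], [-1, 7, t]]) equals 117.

7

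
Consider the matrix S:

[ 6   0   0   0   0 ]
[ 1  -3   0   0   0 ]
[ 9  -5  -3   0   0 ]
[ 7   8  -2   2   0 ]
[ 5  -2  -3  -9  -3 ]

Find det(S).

S is lower triangular, so det(S) is the product of the diagonal entries:
det = (6) · (-3) · (-3) · (2) · (-3) = -324

|S| = -324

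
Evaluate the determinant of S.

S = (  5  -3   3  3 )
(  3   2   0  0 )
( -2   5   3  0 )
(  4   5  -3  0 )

The determinant is 234.

Expand along column 4 (it has 3 zeros):
  − (3) · M_14   where M_14 = det([3 2 0; -2 5 3; 4 5 -3]) = -78
det = (-1)·(3)·(-78) = 234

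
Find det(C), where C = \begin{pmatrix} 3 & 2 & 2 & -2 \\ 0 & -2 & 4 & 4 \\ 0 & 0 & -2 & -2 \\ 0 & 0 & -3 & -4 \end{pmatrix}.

C is block upper-triangular with a 2×2 block and a 2×2 block on the diagonal, so its determinant equals the product of the determinants of the diagonal blocks.
det of the 2×2 block = -6
det of the 2×2 block = 2
det = (-6)·(2) = -12

The determinant is -12.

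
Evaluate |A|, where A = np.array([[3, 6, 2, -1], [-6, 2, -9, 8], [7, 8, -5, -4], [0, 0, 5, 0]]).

Expand along row 4 (it has 3 zeros):
  − (5) · M_43   where M_43 = det([3 6 -1; -6 2 8; 7 8 -4]) = 38
det = (-1)·(5)·(38) = -190

det(A) = -190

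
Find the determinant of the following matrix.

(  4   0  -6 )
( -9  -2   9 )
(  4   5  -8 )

Expand along column 2:
  + (-2) · |4 -6; 4 -8| = (-2)·(-32 − (-24)) = 16
  − 5 · |4 -6; -9 9| = −5·(36 − 54) = 90
Sum: (16) + (90) = 106

106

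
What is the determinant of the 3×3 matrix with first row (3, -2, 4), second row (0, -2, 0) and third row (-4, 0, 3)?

Expand along row 2:
  + (-2) · |3 4; -4 3| = (-2)·(9 − (-16)) = -50

The determinant is -50.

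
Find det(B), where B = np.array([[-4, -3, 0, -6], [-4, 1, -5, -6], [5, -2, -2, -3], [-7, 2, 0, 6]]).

Expand along column 3 (it has 2 zeros):
  − (-5) · M_23   where M_23 = det([-4 -3 -6; 5 -2 -3; -7 2 6]) = 75
  + (-2) · M_33   where M_33 = det([-4 -3 -6; -4 1 -6; -7 2 6]) = -264
det = (-1)·(-5)·(75) + (+1)·(-2)·(-264) = 903

det(B) = 903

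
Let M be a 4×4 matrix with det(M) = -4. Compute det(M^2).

The determinant is 16.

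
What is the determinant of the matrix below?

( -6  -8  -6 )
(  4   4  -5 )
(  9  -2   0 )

Expand along column 3:
  + (-6) · |4 4; 9 -2| = (-6)·(-8 − 36) = 264
  − (-5) · |-6 -8; 9 -2| = −(-5)·(12 − (-72)) = 420
Sum: (264) + (420) = 684

684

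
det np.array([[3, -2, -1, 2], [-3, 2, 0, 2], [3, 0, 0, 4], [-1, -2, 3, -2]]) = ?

Expand along row 3 (it has 2 zeros):
  + (3) · M_31   where M_31 = det([-2 -1 2; 2 0 2; -2 3 -2]) = 24
  − (4) · M_34   where M_34 = det([3 -2 -1; -3 2 0; -1 -2 3]) = -8
det = (+1)·(3)·(24) + (-1)·(4)·(-8) = 104

104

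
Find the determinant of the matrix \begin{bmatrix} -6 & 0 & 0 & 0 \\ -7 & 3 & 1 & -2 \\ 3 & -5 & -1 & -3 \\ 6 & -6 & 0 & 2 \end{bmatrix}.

Expand along row 1 (it has 3 zeros):
  + (-6) · M_11   where M_11 = det([3 1 -2; -5 -1 -3; -6 0 2]) = 34
det = (+1)·(-6)·(34) = -204

-204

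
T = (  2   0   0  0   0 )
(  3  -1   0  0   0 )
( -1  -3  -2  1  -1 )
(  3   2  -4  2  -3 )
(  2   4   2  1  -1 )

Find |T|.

T is block lower-triangular with a 2×2 block and a 3×3 block on the diagonal, so its determinant equals the product of the determinants of the diagonal blocks.
det of the 2×2 block = -2
det of the 3×3 block = -4
det = (-2)·(-4) = 8

8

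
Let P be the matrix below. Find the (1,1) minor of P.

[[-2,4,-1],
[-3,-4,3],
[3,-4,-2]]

Delete row 1 and column 1; the remaining 2×2 submatrix is [-4 3; -4 -2].
Its determinant is (-4)·(-2) − 3·(-4) = 20.

20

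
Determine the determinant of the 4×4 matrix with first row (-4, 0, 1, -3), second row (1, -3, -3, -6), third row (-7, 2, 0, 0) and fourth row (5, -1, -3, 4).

-100

Expand along row 3 (it has 2 zeros):
  + (-7) · M_31   where M_31 = det([0 1 -3; -3 -3 -6; -1 -3 4]) = 0
  − (2) · M_32   where M_32 = det([-4 1 -3; 1 -3 -6; 5 -3 4]) = 50
det = (+1)·(-7)·(0) + (-1)·(2)·(50) = -100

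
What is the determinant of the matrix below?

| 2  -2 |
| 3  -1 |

4

det = 2·(-1) − (-2)·3 = -2 − (-6) = 4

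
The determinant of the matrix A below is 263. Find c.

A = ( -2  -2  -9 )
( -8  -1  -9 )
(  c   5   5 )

c = 7

Expanding along the row containing c, det(A) is linear in c: det(A) = (9)·c + (200).
Set (9)·c + (200) = 263  ⇒  (9)·c = 63  ⇒  c = 7.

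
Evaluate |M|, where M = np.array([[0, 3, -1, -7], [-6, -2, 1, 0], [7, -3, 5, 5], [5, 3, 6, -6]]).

|M| = 747

Expand along row 1 (it has 1 zero):
  − (3) · M_12   where M_12 = det([-6 1 0; 7 5 5; 5 6 -6]) = 427
  + (-1) · M_13   where M_13 = det([-6 -2 0; 7 -3 5; 5 3 -6]) = -152
  − (-7) · M_14   where M_14 = det([-6 -2 1; 7 -3 5; 5 3 6]) = 268
det = (-1)·(3)·(427) + (+1)·(-1)·(-152) + (-1)·(-7)·(268) = 747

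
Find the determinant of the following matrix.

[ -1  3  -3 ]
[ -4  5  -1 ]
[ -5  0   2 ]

Expand along column 2:
  − 3 · |-4 -1; -5 2| = −3·(-8 − 5) = 39
  + 5 · |-1 -3; -5 2| = 5·(-2 − 15) = -85
Sum: (39) + (-85) = -46

-46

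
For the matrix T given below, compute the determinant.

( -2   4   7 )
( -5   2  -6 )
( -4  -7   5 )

Expand along column 1:
  + (-2) · |2 -6; -7 5| = (-2)·(10 − 42) = 64
  − (-5) · |4 7; -7 5| = −(-5)·(20 − (-49)) = 345
  + (-4) · |4 7; 2 -6| = (-4)·(-24 − 14) = 152
Sum: (64) + (345) + (152) = 561

The determinant is 561.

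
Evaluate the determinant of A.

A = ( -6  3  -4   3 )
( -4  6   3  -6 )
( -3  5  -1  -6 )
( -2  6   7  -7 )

175

Expand along row 1:
  + (-6) · M_11   where M_11 = det([6 3 -6; 5 -1 -6; 6 7 -7]) = 45
  − (3) · M_12   where M_12 = det([-4 3 -6; -3 -1 -6; -2 7 -7]) = -85
  + (-4) · M_13   where M_13 = det([-4 6 -6; -3 5 -6; -2 6 -7]) = -10
  − (3) · M_14   where M_14 = det([-4 6 3; -3 5 -1; -2 6 7]) = -50
det = (+1)·(-6)·(45) + (-1)·(3)·(-85) + (+1)·(-4)·(-10) + (-1)·(3)·(-50) = 175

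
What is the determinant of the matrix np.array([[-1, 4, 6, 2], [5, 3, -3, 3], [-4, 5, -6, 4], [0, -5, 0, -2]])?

624

Expand along row 4 (it has 2 zeros):
  + (-5) · M_42   where M_42 = det([-1 6 2; 5 -3 3; -4 -6 4]) = -282
  + (-2) · M_44   where M_44 = det([-1 4 6; 5 3 -3; -4 5 -6]) = 393
det = (+1)·(-5)·(-282) + (+1)·(-2)·(393) = 624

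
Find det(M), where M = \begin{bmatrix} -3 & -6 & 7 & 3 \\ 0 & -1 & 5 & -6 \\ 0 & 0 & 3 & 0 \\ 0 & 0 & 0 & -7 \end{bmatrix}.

-63

M is upper triangular, so det(M) is the product of the diagonal entries:
det = (-3) · (-1) · (3) · (-7) = -63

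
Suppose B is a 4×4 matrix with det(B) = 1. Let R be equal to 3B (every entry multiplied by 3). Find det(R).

For a 4×4 matrix, det(3B) = 3^4·det(B) = 81·det(B).
det(R) = (81)·(1) = 81

det(R) = 81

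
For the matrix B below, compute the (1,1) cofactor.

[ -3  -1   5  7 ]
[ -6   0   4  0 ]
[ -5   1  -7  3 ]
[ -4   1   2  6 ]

-12

Delete row 1 and column 1; the remaining 3×3 submatrix is [0 4 0; 1 -7 3; 1 2 6].
Its determinant is -12.
The cofactor carries sign (−1)^(1+1) = +1, so C_{1,1} = +(-12) = -12.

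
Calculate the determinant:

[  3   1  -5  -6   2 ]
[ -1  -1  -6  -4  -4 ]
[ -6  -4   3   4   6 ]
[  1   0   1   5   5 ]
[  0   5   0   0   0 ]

Expand along row 5 (it has 4 zeros):
  − (5) · M_52   where M_52 = det([3 -5 -6 2; -1 -6 -4 -4; -6 3 4 6; 1 1 5 5]) = 1658
det = (-1)·(5)·(1658) = -8290

The determinant is -8290.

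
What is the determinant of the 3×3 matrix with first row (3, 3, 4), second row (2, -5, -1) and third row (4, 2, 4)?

Expand along column 1:
  + 3 · |-5 -1; 2 4| = 3·(-20 − (-2)) = -54
  − 2 · |3 4; 2 4| = −2·(12 − 8) = -8
  + 4 · |3 4; -5 -1| = 4·(-3 − (-20)) = 68
Sum: (-54) + (-8) + (68) = 6

6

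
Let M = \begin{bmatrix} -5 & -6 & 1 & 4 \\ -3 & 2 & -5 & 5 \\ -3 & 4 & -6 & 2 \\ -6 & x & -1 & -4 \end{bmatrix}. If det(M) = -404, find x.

Expanding along the column containing x, det(M) is linear in x: det(M) = (-97)·x + (-210).
Set (-97)·x + (-210) = -404  ⇒  (-97)·x = -194  ⇒  x = 2.

2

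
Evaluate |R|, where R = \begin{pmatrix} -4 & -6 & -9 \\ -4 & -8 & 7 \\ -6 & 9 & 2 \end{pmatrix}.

Expand along column 1:
  + (-4) · |-8 7; 9 2| = (-4)·(-16 − 63) = 316
  − (-4) · |-6 -9; 9 2| = −(-4)·(-12 − (-81)) = 276
  + (-6) · |-6 -9; -8 7| = (-6)·(-42 − 72) = 684
Sum: (316) + (276) + (684) = 1276

The determinant is 1276.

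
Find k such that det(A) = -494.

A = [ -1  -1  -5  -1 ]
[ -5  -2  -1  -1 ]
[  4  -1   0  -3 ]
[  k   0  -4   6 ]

Expanding along the row containing k, det(A) is linear in k: det(A) = (-23)·k + (-356).
Set (-23)·k + (-356) = -494  ⇒  (-23)·k = -138  ⇒  k = 6.

k = 6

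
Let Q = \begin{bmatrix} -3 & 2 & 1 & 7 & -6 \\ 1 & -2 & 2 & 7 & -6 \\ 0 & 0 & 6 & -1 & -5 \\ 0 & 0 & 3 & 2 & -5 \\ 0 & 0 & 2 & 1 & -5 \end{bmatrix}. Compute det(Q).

Q is block upper-triangular with a 2×2 block and a 3×3 block on the diagonal, so its determinant equals the product of the determinants of the diagonal blocks.
det of the 2×2 block = 4
det of the 3×3 block = -30
det = (4)·(-30) = -120

|Q| = -120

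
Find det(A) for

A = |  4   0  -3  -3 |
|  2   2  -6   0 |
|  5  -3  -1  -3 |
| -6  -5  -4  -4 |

Expand along row 1 (it has 1 zero):
  + (4) · M_11   where M_11 = det([2 -6 0; -3 -1 -3; -5 -4 -4]) = -34
  + (-3) · M_13   where M_13 = det([2 2 0; 5 -3 -3; -6 -5 -4]) = 70
  − (-3) · M_14   where M_14 = det([2 2 -6; 5 -3 -1; -6 -5 -4]) = 324
det = (+1)·(4)·(-34) + (+1)·(-3)·(70) + (-1)·(-3)·(324) = 626

626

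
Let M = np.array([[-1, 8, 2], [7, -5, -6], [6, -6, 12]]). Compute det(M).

Expand along column 1:
  + (-1) · |-5 -6; -6 12| = (-1)·(-60 − 36) = 96
  − 7 · |8 2; -6 12| = −7·(96 − (-12)) = -756
  + 6 · |8 2; -5 -6| = 6·(-48 − (-10)) = -228
Sum: (96) + (-756) + (-228) = -888

|M| = -888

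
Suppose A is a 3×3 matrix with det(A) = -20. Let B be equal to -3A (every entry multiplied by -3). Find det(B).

For a 3×3 matrix, det(-3A) = (-3)^3·det(A) = -27·det(A).
det(B) = (-27)·(-20) = 540

540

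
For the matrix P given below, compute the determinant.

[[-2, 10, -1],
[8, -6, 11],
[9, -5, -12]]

1682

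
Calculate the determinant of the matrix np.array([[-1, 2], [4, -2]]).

The determinant is -6.

det = (-1)·(-2) − 2·4 = 2 − 8 = -6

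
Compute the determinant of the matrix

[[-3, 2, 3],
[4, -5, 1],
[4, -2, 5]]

Expand along row 1:
  + (-3) · |-5 1; -2 5| = (-3)·(-25 − (-2)) = 69
  − 2 · |4 1; 4 5| = −2·(20 − 4) = -32
  + 3 · |4 -5; 4 -2| = 3·(-8 − (-20)) = 36
Sum: (69) + (-32) + (36) = 73

73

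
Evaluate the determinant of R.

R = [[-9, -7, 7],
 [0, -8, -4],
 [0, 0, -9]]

R is upper triangular, so det(R) is the product of the diagonal entries:
det = (-9) · (-8) · (-9) = -648

-648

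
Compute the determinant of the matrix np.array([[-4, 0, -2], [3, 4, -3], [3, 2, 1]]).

Expand along row 1:
  + (-4) · |4 -3; 2 1| = (-4)·(4 − (-6)) = -40
  + (-2) · |3 4; 3 2| = (-2)·(6 − 12) = 12
Sum: (-40) + (12) = -28

-28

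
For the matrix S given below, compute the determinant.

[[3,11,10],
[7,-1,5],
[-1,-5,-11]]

Expand along row 1:
  + 3 · |-1 5; -5 -11| = 3·(11 − (-25)) = 108
  − 11 · |7 5; -1 -11| = −11·(-77 − (-5)) = 792
  + 10 · |7 -1; -1 -5| = 10·(-35 − 1) = -360
Sum: (108) + (792) + (-360) = 540

|S| = 540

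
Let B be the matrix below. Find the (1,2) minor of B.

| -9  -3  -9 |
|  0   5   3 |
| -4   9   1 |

Delete row 1 and column 2; the remaining 2×2 submatrix is [0 3; -4 1].
Its determinant is 0·1 − 3·(-4) = 12.

The minor is 12.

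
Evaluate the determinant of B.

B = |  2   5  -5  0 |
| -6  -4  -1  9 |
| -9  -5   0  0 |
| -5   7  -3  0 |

The determinant is 3015.

Expand along column 4 (it has 3 zeros):
  + (9) · M_24   where M_24 = det([2 5 -5; -9 -5 0; -5 7 -3]) = 335
det = (+1)·(9)·(335) = 3015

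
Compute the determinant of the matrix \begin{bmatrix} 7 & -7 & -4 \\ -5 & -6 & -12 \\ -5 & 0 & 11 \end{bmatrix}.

The determinant is -1147.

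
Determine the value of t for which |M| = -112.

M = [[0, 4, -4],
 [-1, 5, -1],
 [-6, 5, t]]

Expanding along the row containing t, det(M) is linear in t: det(M) = (4)·t + (-76).
Set (4)·t + (-76) = -112  ⇒  (4)·t = -36  ⇒  t = -9.

t = -9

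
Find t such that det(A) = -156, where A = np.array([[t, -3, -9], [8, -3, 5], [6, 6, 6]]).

Expanding along the row containing t, det(A) is linear in t: det(A) = (-48)·t + (-540).
Set (-48)·t + (-540) = -156  ⇒  (-48)·t = 384  ⇒  t = -8.

-8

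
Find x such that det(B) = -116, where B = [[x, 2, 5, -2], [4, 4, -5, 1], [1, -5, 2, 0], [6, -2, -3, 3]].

Expanding along the column containing x, det(B) is linear in x: det(B) = (-32)·x + (-276).
Set (-32)·x + (-276) = -116  ⇒  (-32)·x = 160  ⇒  x = -5.

x = -5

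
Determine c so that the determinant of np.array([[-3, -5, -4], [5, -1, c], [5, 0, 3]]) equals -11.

c = 3

Expanding along the row containing c, det(B) is linear in c: det(B) = (-25)·c + (64).
Set (-25)·c + (64) = -11  ⇒  (-25)·c = -75  ⇒  c = 3.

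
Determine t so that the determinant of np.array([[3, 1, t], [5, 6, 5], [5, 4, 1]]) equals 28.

t = -5

Expanding along the column containing t, det(A) is linear in t: det(A) = (-10)·t + (-22).
Set (-10)·t + (-22) = 28  ⇒  (-10)·t = 50  ⇒  t = -5.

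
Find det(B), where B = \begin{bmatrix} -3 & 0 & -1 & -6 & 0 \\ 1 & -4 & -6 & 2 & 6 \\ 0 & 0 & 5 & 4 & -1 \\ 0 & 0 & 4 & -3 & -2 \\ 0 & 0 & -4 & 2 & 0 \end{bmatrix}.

det(B) = 672

B is block upper-triangular with a 2×2 block and a 3×3 block on the diagonal, so its determinant equals the product of the determinants of the diagonal blocks.
det of the 2×2 block = 12
det of the 3×3 block = 56
det = (12)·(56) = 672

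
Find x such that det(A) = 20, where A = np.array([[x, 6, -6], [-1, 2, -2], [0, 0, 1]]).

x = 7

Expanding along the row containing x, det(A) is linear in x: det(A) = (2)·x + (6).
Set (2)·x + (6) = 20  ⇒  (2)·x = 14  ⇒  x = 7.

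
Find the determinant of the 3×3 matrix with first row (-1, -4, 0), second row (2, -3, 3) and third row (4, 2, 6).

24

Expand along row 1:
  + (-1) · |-3 3; 2 6| = (-1)·(-18 − 6) = 24
  − (-4) · |2 3; 4 6| = −(-4)·(12 − 12) = 0
Sum: (24) + (0) = 24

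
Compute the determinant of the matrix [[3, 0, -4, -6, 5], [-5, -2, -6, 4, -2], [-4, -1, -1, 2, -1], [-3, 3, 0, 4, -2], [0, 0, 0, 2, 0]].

690

Expand along row 5 (it has 4 zeros):
  − (2) · M_54   where M_54 = det([3 0 -4 5; -5 -2 -6 -2; -4 -1 -1 -1; -3 3 0 -2]) = -345
det = (-1)·(2)·(-345) = 690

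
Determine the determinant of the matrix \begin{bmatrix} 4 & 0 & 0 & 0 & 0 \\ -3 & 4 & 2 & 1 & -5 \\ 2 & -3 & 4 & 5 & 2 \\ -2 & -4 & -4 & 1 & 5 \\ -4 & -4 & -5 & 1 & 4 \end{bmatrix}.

Expand along row 1 (it has 4 zeros):
  + (4) · M_11   where M_11 = det([4 2 1 -5; -3 4 5 2; -4 -4 1 5; -4 -5 1 4]) = -104
det = (+1)·(4)·(-104) = -416

The determinant is -416.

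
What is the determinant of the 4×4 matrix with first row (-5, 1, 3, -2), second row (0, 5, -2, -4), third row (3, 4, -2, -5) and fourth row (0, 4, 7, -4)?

The determinant is -509.

Expand along column 1 (it has 2 zeros):
  + (-5) · M_11   where M_11 = det([5 -2 -4; 4 -2 -5; 4 7 -4]) = 79
  + (3) · M_31   where M_31 = det([1 3 -2; 5 -2 -4; 4 7 -4]) = -38
det = (+1)·(-5)·(79) + (+1)·(3)·(-38) = -509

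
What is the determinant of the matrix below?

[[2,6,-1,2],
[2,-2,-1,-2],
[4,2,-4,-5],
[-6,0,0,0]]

96

Expand along row 4 (it has 3 zeros):
  − (-6) · M_41   where M_41 = det([6 -1 2; -2 -1 -2; 2 -4 -5]) = 16
det = (-1)·(-6)·(16) = 96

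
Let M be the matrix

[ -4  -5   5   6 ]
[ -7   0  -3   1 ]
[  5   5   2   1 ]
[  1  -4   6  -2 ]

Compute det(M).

|M| = 1476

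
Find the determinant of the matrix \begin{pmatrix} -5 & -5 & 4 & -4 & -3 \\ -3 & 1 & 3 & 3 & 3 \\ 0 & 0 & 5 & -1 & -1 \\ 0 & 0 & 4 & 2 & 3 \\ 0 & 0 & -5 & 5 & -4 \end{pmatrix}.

2920

The matrix is block upper-triangular with a 2×2 block and a 3×3 block on the diagonal, so its determinant equals the product of the determinants of the diagonal blocks.
det of the 2×2 block = -20
det of the 3×3 block = -146
det = (-20)·(-146) = 2920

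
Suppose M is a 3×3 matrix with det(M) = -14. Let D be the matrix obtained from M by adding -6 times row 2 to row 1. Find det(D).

The determinant is -14.

Adding a multiple of one row to another leaves the determinant unchanged.
det(D) = (1)·(-14) = -14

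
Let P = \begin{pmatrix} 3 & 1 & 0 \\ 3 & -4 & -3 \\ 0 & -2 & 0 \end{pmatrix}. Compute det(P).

Expand along row 3:
  − (-2) · |3 0; 3 -3| = −(-2)·(-9 − 0) = -18

det(P) = -18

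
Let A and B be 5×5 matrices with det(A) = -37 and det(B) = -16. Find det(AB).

det(AB) = det(A)·det(B) = (-37)·(-16) = 592

The determinant is 592.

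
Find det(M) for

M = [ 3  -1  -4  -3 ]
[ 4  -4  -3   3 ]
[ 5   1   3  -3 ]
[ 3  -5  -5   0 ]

Expand along row 4 (it has 1 zero):
  − (3) · M_41   where M_41 = det([-1 -4 -3; -4 -3 3; 1 3 -3]) = 63
  + (-5) · M_42   where M_42 = det([3 -4 -3; 4 -3 3; 5 3 -3]) = -189
  − (-5) · M_43   where M_43 = det([3 -1 -3; 4 -4 3; 5 1 -3]) = -72
det = (-1)·(3)·(63) + (+1)·(-5)·(-189) + (-1)·(-5)·(-72) = 396

The determinant is 396.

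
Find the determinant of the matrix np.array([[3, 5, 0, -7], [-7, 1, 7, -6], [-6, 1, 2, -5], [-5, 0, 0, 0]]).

The determinant is -400.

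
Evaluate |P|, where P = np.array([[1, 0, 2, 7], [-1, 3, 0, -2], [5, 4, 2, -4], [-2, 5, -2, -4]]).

Expand along row 1 (it has 1 zero):
  + (1) · M_11   where M_11 = det([3 0 -2; 4 2 -4; 5 -2 -4]) = -12
  + (2) · M_13   where M_13 = det([-1 3 -2; 5 4 -4; -2 5 -4]) = 14
  − (7) · M_14   where M_14 = det([-1 3 0; 5 4 2; -2 5 -2]) = 36
det = (+1)·(1)·(-12) + (+1)·(2)·(14) + (-1)·(7)·(36) = -236

det(P) = -236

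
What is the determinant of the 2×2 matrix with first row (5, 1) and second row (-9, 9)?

det = 5·9 − 1·(-9) = 45 − (-9) = 54

54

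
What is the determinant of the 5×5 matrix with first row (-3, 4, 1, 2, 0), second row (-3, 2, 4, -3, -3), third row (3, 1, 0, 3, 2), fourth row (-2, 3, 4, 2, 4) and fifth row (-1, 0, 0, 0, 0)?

-105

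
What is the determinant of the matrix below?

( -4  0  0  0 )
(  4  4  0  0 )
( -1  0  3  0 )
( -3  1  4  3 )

-144

The matrix is lower triangular, so the determinant is the product of the diagonal entries:
det = (-4) · (4) · (3) · (3) = -144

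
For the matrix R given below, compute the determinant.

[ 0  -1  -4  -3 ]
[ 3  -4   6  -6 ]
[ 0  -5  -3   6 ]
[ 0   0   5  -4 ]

Expand along column 1 (it has 3 zeros):
  − (3) · M_21   where M_21 = det([-1 -4 -3; -5 -3 6; 0 5 -4]) = 173
det = (-1)·(3)·(173) = -519

|R| = -519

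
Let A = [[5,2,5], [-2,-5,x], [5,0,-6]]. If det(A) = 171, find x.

Expanding along the row containing x, det(A) is linear in x: det(A) = (10)·x + (251).
Set (10)·x + (251) = 171  ⇒  (10)·x = -80  ⇒  x = -8.

x = -8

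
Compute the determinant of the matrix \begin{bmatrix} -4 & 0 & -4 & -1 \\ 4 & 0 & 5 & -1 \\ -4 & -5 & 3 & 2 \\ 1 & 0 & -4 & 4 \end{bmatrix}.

125

Expand along column 2 (it has 3 zeros):
  − (-5) · M_32   where M_32 = det([-4 -4 -1; 4 5 -1; 1 -4 4]) = 25
det = (-1)·(-5)·(25) = 125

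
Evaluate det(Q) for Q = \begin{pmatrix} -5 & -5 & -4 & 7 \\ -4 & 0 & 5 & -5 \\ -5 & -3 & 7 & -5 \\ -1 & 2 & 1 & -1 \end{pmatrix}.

det(Q) = -183

Expand along row 2 (it has 1 zero):
  − (-4) · M_21   where M_21 = det([-5 -4 7; -3 7 -5; 2 1 -1]) = -57
  − (5) · M_23   where M_23 = det([-5 -5 7; -5 -3 -5; -1 2 -1]) = -156
  + (-5) · M_24   where M_24 = det([-5 -5 -4; -5 -3 7; -1 2 1]) = 147
det = (-1)·(-4)·(-57) + (-1)·(5)·(-156) + (+1)·(-5)·(147) = -183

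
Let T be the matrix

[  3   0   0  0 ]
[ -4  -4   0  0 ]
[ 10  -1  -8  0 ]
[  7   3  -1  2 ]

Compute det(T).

T is lower triangular, so det(T) is the product of the diagonal entries:
det = (3) · (-4) · (-8) · (2) = 192

192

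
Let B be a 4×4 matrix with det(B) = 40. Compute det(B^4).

det(B^4) = (det B)^4 = (40)^4 = 2560000

2560000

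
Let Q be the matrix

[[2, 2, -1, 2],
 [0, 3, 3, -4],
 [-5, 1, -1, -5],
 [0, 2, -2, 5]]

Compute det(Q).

Expand along column 1 (it has 2 zeros):
  + (2) · M_11   where M_11 = det([3 3 -4; 1 -1 -5; 2 -2 5]) = -90
  + (-5) · M_31   where M_31 = det([2 -1 2; 3 3 -4; 2 -2 5]) = 13
det = (+1)·(2)·(-90) + (+1)·(-5)·(13) = -245

-245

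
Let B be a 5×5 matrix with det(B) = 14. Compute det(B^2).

det(B^2) = (det B)^2 = (14)^2 = 196

The determinant is 196.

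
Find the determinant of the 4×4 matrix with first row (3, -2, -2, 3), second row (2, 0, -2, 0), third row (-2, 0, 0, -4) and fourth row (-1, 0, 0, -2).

Expand along column 2 (it has 3 zeros):
  − (-2) · M_12   where M_12 = det([2 -2 0; -2 0 -4; -1 0 -2]) = 0
det = (-1)·(-2)·(0) = 0

0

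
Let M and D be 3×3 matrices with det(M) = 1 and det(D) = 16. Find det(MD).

det(MD) = det(M)·det(D) = (1)·(16) = 16

det(MD) = 16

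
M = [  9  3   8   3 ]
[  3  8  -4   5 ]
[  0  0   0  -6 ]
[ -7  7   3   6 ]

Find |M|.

6846

Expand along row 3 (it has 3 zeros):
  − (-6) · M_34   where M_34 = det([9 3 8; 3 8 -4; -7 7 3]) = 1141
det = (-1)·(-6)·(1141) = 6846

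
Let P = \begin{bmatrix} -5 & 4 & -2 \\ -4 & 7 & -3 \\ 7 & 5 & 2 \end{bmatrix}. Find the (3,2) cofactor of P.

Delete row 3 and column 2; the remaining 2×2 submatrix is [-5 -2; -4 -3].
Its determinant is (-5)·(-3) − (-2)·(-4) = 7.
The cofactor carries sign (−1)^(3+2) = −1, so C_{3,2} = −(7) = -7.

-7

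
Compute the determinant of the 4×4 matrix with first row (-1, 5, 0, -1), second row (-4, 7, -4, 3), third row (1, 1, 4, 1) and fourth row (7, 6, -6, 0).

The determinant is 1204.

Expand along row 1 (it has 1 zero):
  + (-1) · M_11   where M_11 = det([7 -4 3; 1 4 1; 6 -6 0]) = -72
  − (5) · M_12   where M_12 = det([-4 -4 3; 1 4 1; 7 -6 0]) = -154
  − (-1) · M_14   where M_14 = det([-4 7 -4; 1 1 4; 7 6 -6]) = 362
det = (+1)·(-1)·(-72) + (-1)·(5)·(-154) + (-1)·(-1)·(362) = 1204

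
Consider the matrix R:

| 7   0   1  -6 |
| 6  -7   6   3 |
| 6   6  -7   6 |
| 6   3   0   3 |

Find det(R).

det(R) = 3162

Expand along row 1 (it has 1 zero):
  + (7) · M_11   where M_11 = det([-7 6 3; 6 -7 6; 3 0 3]) = 210
  + (1) · M_13   where M_13 = det([6 -7 3; 6 6 6; 6 3 3]) = -180
  − (-6) · M_14   where M_14 = det([6 -7 6; 6 6 -7; 6 3 0]) = 312
det = (+1)·(7)·(210) + (+1)·(1)·(-180) + (-1)·(-6)·(312) = 3162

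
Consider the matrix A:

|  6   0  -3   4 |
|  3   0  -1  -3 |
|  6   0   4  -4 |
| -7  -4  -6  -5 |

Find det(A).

|A| = -744

Expand along column 2 (it has 3 zeros):
  + (-4) · M_42   where M_42 = det([6 -3 4; 3 -1 -3; 6 4 -4]) = 186
det = (+1)·(-4)·(186) = -744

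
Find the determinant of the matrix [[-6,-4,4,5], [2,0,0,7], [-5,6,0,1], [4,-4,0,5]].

Expand along column 3 (it has 3 zeros):
  + (4) · M_13   where M_13 = det([2 0 7; -5 6 1; 4 -4 5]) = 40
det = (+1)·(4)·(40) = 160

160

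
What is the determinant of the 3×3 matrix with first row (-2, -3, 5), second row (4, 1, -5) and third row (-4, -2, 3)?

The determinant is -30.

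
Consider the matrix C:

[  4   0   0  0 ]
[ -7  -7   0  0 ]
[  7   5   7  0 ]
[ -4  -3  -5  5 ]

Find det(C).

-980

C is lower triangular, so det(C) is the product of the diagonal entries:
det = (4) · (-7) · (7) · (5) = -980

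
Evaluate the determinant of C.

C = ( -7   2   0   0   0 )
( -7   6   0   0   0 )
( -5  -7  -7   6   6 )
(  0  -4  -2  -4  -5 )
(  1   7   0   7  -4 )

13692

C is block lower-triangular with a 2×2 block and a 3×3 block on the diagonal, so its determinant equals the product of the determinants of the diagonal blocks.
det of the 2×2 block = -28
det of the 3×3 block = -489
det = (-28)·(-489) = 13692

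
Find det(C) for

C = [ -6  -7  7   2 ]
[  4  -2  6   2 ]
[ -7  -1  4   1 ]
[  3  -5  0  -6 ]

-1792

Expand along row 4 (it has 1 zero):
  − (3) · M_41   where M_41 = det([-7 7 2; -2 6 2; -1 4 1]) = 10
  + (-5) · M_42   where M_42 = det([-6 7 2; 4 6 2; -7 4 1]) = 2
  + (-6) · M_44   where M_44 = det([-6 -7 7; 4 -2 6; -7 -1 4]) = 292
det = (-1)·(3)·(10) + (+1)·(-5)·(2) + (+1)·(-6)·(292) = -1792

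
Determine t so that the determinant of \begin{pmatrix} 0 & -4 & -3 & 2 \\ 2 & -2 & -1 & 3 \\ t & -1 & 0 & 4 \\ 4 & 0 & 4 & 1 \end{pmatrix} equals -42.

2

Expanding along the row containing t, det(M) is linear in t: det(M) = (30)·t + (-102).
Set (30)·t + (-102) = -42  ⇒  (30)·t = 60  ⇒  t = 2.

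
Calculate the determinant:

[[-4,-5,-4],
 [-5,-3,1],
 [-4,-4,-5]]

Expand along row 1:
  + (-4) · |-3 1; -4 -5| = (-4)·(15 − (-4)) = -76
  − (-5) · |-5 1; -4 -5| = −(-5)·(25 − (-4)) = 145
  + (-4) · |-5 -3; -4 -4| = (-4)·(20 − 12) = -32
Sum: (-76) + (145) + (-32) = 37

37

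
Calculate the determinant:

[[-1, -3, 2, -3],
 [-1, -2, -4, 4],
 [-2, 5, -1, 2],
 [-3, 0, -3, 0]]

189

Expand along row 4 (it has 2 zeros):
  − (-3) · M_41   where M_41 = det([-3 2 -3; -2 -4 4; 5 -1 2]) = -6
  − (-3) · M_43   where M_43 = det([-1 -3 -3; -1 -2 4; -2 5 2]) = 69
det = (-1)·(-3)·(-6) + (-1)·(-3)·(69) = 189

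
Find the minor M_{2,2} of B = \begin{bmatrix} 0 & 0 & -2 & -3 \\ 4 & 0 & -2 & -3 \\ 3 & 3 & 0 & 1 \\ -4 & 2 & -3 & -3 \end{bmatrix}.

17

Delete row 2 and column 2; the remaining 3×3 submatrix is [0 -2 -3; 3 0 1; -4 -3 -3].
Its determinant is 17.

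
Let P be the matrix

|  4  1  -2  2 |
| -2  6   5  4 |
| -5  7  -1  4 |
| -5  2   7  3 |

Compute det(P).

Expand along row 1:
  + (4) · M_11   where M_11 = det([6 5 4; 7 -1 4; 2 7 3]) = -47
  − (1) · M_12   where M_12 = det([-2 5 4; -5 -1 4; -5 7 3]) = -123
  + (-2) · M_13   where M_13 = det([-2 6 4; -5 7 4; -5 2 3]) = 44
  − (2) · M_14   where M_14 = det([-2 6 5; -5 7 -1; -5 2 7]) = 263
det = (+1)·(4)·(-47) + (-1)·(1)·(-123) + (+1)·(-2)·(44) + (-1)·(2)·(263) = -679

det(P) = -679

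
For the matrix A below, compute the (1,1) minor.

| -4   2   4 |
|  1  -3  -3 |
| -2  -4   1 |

The minor is -15.

Delete row 1 and column 1; the remaining 2×2 submatrix is [-3 -3; -4 1].
Its determinant is (-3)·1 − (-3)·(-4) = -15.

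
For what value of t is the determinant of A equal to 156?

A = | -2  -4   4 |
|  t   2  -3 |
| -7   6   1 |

Expanding along the column containing t, det(A) is linear in t: det(A) = (28)·t + (-68).
Set (28)·t + (-68) = 156  ⇒  (28)·t = 224  ⇒  t = 8.

t = 8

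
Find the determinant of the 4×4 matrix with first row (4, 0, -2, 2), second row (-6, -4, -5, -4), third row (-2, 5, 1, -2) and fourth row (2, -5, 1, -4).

-1032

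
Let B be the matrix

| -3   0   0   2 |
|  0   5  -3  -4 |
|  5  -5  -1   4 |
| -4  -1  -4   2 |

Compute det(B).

-318

Expand along row 1 (it has 2 zeros):
  + (-3) · M_11   where M_11 = det([5 -3 -4; -5 -1 4; -1 -4 2]) = -24
  − (2) · M_14   where M_14 = det([0 5 -3; 5 -5 -1; -4 -1 -4]) = 195
det = (+1)·(-3)·(-24) + (-1)·(2)·(195) = -318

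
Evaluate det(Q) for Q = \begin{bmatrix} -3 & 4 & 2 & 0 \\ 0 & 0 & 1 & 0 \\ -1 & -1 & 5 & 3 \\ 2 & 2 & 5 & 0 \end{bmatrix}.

Expand along row 2 (it has 3 zeros):
  − (1) · M_23   where M_23 = det([-3 4 0; -1 -1 3; 2 2 0]) = 42
det = (-1)·(1)·(42) = -42

-42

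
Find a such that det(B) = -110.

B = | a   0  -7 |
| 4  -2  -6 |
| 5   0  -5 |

-4

Expanding along the column containing a, det(B) is linear in a: det(B) = (10)·a + (-70).
Set (10)·a + (-70) = -110  ⇒  (10)·a = -40  ⇒  a = -4.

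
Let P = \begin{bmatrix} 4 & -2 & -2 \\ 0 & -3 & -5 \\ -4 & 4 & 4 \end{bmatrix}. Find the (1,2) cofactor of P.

The cofactor is 20.

Delete row 1 and column 2; the remaining 2×2 submatrix is [0 -5; -4 4].
Its determinant is 0·4 − (-5)·(-4) = -20.
The cofactor carries sign (−1)^(1+2) = −1, so C_{1,2} = −(-20) = 20.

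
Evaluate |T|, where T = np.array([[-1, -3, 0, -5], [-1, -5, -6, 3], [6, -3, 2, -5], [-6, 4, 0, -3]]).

det(T) = -758

Expand along column 3 (it has 2 zeros):
  − (-6) · M_23   where M_23 = det([-1 -3 -5; 6 -3 -5; -6 4 -3]) = -203
  + (2) · M_33   where M_33 = det([-1 -3 -5; -1 -5 3; -6 4 -3]) = 230
det = (-1)·(-6)·(-203) + (+1)·(2)·(230) = -758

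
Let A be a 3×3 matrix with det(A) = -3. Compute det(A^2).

det(A^2) = (det A)^2 = (-3)^2 = 9

9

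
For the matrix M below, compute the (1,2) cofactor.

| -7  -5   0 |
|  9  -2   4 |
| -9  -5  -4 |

Delete row 1 and column 2; the remaining 2×2 submatrix is [9 4; -9 -4].
Its determinant is 9·(-4) − 4·(-9) = 0.
The cofactor carries sign (−1)^(1+2) = −1, so C_{1,2} = −(0) = 0.

The cofactor is 0.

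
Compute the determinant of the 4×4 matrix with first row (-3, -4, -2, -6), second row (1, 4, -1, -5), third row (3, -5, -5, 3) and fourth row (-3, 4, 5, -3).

-132

Expand along row 1:
  + (-3) · M_11   where M_11 = det([4 -1 -5; -5 -5 3; 4 5 -3]) = 28
  − (-4) · M_12   where M_12 = det([1 -1 -5; 3 -5 3; -3 5 -3]) = 0
  + (-2) · M_13   where M_13 = det([1 4 -5; 3 -5 3; -3 4 -3]) = 18
  − (-6) · M_14   where M_14 = det([1 4 -1; 3 -5 -5; -3 4 5]) = -2
det = (+1)·(-3)·(28) + (-1)·(-4)·(0) + (+1)·(-2)·(18) + (-1)·(-6)·(-2) = -132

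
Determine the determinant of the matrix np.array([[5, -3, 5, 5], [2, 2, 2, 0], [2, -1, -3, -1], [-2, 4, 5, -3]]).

The determinant is 262.

Expand along row 2 (it has 1 zero):
  − (2) · M_21   where M_21 = det([-3 5 5; -1 -3 -1; 4 5 -3]) = -42
  + (2) · M_22   where M_22 = det([5 5 5; 2 -3 -1; -2 5 -3]) = 130
  − (2) · M_23   where M_23 = det([5 -3 5; 2 -1 -1; -2 4 -3]) = 41
det = (-1)·(2)·(-42) + (+1)·(2)·(130) + (-1)·(2)·(41) = 262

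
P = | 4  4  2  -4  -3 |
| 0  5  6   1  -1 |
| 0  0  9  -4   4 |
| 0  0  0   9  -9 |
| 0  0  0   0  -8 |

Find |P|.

-12960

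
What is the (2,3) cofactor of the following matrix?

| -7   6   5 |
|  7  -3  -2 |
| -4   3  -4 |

The cofactor is -3.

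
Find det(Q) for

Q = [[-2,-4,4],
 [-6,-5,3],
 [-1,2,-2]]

The determinant is -16.

Expand along column 1:
  + (-2) · |-5 3; 2 -2| = (-2)·(10 − 6) = -8
  − (-6) · |-4 4; 2 -2| = −(-6)·(8 − 8) = 0
  + (-1) · |-4 4; -5 3| = (-1)·(-12 − (-20)) = -8
Sum: (-8) + (0) + (-8) = -16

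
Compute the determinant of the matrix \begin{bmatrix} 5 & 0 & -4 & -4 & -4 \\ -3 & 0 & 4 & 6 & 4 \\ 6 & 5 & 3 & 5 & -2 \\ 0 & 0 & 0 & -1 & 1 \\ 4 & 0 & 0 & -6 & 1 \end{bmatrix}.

Expand along column 2 (it has 4 zeros):
  − (5) · M_32   where M_32 = det([5 -4 -4 -4; -3 4 6 4; 0 0 -1 1; 4 0 -6 1]) = 72
det = (-1)·(5)·(72) = -360

-360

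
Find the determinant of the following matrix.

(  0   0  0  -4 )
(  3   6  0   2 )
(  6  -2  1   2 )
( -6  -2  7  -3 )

-1296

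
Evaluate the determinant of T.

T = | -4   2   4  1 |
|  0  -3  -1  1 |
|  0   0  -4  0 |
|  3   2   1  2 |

-188

Expand along row 3 (it has 3 zeros):
  + (-4) · M_33   where M_33 = det([-4 2 1; 0 -3 1; 3 2 2]) = 47
det = (+1)·(-4)·(47) = -188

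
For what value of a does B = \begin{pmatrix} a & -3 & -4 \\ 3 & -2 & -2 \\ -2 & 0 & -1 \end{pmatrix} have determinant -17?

-6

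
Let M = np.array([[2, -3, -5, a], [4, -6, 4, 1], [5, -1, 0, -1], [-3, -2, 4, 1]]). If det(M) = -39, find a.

Expanding along the column containing a, det(M) is linear in a: det(M) = (-52)·a + (117).
Set (-52)·a + (117) = -39  ⇒  (-52)·a = -156  ⇒  a = 3.

3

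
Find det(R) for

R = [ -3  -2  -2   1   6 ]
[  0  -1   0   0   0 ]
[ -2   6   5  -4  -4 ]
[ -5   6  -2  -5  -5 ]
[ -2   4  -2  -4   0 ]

-782

Expand along row 2 (it has 4 zeros):
  + (-1) · M_22   where M_22 = det([-3 -2 1 6; -2 5 -4 -4; -5 -2 -5 -5; -2 -2 -4 0]) = 782
det = (+1)·(-1)·(782) = -782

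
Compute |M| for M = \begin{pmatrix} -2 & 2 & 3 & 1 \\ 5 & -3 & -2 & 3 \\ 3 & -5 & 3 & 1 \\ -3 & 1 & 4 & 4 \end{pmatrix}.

det(M) = -256

Expand along row 1:
  + (-2) · M_11   where M_11 = det([-3 -2 3; -5 3 1; 1 4 4]) = -135
  − (2) · M_12   where M_12 = det([5 -2 3; 3 3 1; -3 4 4]) = 133
  + (3) · M_13   where M_13 = det([5 -3 3; 3 -5 1; -3 1 4]) = -96
  − (1) · M_14   where M_14 = det([5 -3 -2; 3 -5 3; -3 1 4]) = -28
det = (+1)·(-2)·(-135) + (-1)·(2)·(133) + (+1)·(3)·(-96) + (-1)·(1)·(-28) = -256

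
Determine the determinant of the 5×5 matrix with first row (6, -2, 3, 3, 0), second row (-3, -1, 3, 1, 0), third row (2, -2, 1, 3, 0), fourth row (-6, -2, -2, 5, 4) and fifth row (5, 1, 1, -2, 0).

The determinant is 96.

Expand along column 5 (it has 4 zeros):
  − (4) · M_45   where M_45 = det([6 -2 3 3; -3 -1 3 1; 2 -2 1 3; 5 1 1 -2]) = -24
det = (-1)·(4)·(-24) = 96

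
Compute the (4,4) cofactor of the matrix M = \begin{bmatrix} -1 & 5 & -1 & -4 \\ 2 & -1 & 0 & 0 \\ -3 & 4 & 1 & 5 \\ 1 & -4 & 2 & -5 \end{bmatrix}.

Delete row 4 and column 4; the remaining 3×3 submatrix is [-1 5 -1; 2 -1 0; -3 4 1].
Its determinant is -14.
The cofactor carries sign (−1)^(4+4) = +1, so C_{4,4} = +(-14) = -14.

-14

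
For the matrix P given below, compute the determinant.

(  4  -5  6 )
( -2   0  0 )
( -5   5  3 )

Expand along row 2:
  − (-2) · |-5 6; 5 3| = −(-2)·(-15 − 30) = -90

-90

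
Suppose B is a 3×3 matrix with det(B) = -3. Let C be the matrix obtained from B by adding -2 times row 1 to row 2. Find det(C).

Adding a multiple of one row to another leaves the determinant unchanged.
det(C) = (1)·(-3) = -3

-3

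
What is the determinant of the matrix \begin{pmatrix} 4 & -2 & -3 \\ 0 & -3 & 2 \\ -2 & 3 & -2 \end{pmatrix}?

The determinant is 26.

Expand along row 2:
  + (-3) · |4 -3; -2 -2| = (-3)·(-8 − 6) = 42
  − 2 · |4 -2; -2 3| = −2·(12 − 4) = -16
Sum: (42) + (-16) = 26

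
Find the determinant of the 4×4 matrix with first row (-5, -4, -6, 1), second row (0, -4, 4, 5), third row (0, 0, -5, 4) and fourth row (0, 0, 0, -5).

The matrix is upper triangular, so the determinant is the product of the diagonal entries:
det = (-5) · (-4) · (-5) · (-5) = 500

500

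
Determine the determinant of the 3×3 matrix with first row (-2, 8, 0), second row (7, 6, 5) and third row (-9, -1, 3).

Expand along column 3:
  − 5 · |-2 8; -9 -1| = −5·(2 − (-72)) = -370
  + 3 · |-2 8; 7 6| = 3·(-12 − 56) = -204
Sum: (-370) + (-204) = -574

-574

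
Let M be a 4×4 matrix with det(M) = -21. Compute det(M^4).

194481

det(M^4) = (det M)^4 = (-21)^4 = 194481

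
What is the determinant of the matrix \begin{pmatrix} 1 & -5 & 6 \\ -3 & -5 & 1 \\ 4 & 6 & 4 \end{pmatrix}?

Expand along column 1:
  + 1 · |-5 1; 6 4| = 1·(-20 − 6) = -26
  − (-3) · |-5 6; 6 4| = −(-3)·(-20 − 36) = -168
  + 4 · |-5 6; -5 1| = 4·(-5 − (-30)) = 100
Sum: (-26) + (-168) + (100) = -94

-94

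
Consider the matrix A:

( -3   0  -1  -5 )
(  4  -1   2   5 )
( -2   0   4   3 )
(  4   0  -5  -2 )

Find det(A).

-1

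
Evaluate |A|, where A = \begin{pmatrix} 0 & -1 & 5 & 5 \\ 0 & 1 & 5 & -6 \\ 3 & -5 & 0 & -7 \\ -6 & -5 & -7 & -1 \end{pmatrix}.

|A| = 2946

Expand along column 1 (it has 2 zeros):
  + (3) · M_31   where M_31 = det([-1 5 5; 1 5 -6; -5 -7 -1]) = 292
  − (-6) · M_41   where M_41 = det([-1 5 5; 1 5 -6; -5 0 -7]) = 345
det = (+1)·(3)·(292) + (-1)·(-6)·(345) = 2946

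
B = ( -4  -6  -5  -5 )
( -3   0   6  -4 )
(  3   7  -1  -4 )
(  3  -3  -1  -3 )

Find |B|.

-2887

Expand along row 2 (it has 1 zero):
  − (-3) · M_21   where M_21 = det([-6 -5 -5; 7 -1 -4; -3 -1 -3]) = -109
  − (6) · M_23   where M_23 = det([-4 -6 -5; 3 7 -4; 3 -3 -3]) = 300
  + (-4) · M_24   where M_24 = det([-4 -6 -5; 3 7 -1; 3 -3 -1]) = 190
det = (-1)·(-3)·(-109) + (-1)·(6)·(300) + (+1)·(-4)·(190) = -2887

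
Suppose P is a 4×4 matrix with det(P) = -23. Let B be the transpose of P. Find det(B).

det(Pᵀ) = det(P).
det(B) = (1)·(-23) = -23

-23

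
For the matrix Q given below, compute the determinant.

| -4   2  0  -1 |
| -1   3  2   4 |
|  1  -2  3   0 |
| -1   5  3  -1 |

det(Q) = 339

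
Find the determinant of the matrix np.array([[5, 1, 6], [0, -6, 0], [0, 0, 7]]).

-210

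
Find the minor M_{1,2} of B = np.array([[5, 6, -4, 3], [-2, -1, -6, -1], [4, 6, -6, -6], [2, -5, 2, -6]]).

-188

Delete row 1 and column 2; the remaining 3×3 submatrix is [-2 -6 -1; 4 -6 -6; 2 2 -6].
Its determinant is -188.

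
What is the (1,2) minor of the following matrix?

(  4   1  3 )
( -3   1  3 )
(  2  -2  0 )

-6

Delete row 1 and column 2; the remaining 2×2 submatrix is [-3 3; 2 0].
Its determinant is (-3)·0 − 3·2 = -6.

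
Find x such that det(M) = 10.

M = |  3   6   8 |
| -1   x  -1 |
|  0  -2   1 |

x = -2

Expanding along the column containing x, det(M) is linear in x: det(M) = (3)·x + (16).
Set (3)·x + (16) = 10  ⇒  (3)·x = -6  ⇒  x = -2.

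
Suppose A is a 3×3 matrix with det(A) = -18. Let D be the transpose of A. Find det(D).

det(Aᵀ) = det(A).
det(D) = (1)·(-18) = -18

-18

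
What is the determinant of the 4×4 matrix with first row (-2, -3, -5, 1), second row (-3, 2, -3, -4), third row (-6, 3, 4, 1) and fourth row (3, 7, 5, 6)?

-1785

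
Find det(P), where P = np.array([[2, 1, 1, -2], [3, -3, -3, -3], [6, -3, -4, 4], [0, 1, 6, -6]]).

Expand along row 4 (it has 1 zero):
  + (1) · M_42   where M_42 = det([2 1 -2; 3 -3 -3; 6 -4 4]) = -90
  − (6) · M_43   where M_43 = det([2 1 -2; 3 -3 -3; 6 -3 4]) = -90
  + (-6) · M_44   where M_44 = det([2 1 1; 3 -3 -3; 6 -3 -4]) = 9
det = (+1)·(1)·(-90) + (-1)·(6)·(-90) + (+1)·(-6)·(9) = 396

|P| = 396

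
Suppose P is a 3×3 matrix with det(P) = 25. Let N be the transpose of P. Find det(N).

The determinant is 25.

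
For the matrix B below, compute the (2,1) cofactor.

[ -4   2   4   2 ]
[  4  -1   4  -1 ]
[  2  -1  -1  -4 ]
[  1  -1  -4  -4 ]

18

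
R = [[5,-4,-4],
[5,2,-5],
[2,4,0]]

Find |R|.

76

Expand along column 3:
  + (-4) · |5 2; 2 4| = (-4)·(20 − 4) = -64
  − (-5) · |5 -4; 2 4| = −(-5)·(20 − (-8)) = 140
Sum: (-64) + (140) = 76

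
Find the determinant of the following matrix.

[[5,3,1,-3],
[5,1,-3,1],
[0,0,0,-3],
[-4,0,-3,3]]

The determinant is 210.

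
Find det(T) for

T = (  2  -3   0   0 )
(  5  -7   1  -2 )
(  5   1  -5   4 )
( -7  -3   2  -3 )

152

Expand along row 1 (it has 2 zeros):
  + (2) · M_11   where M_11 = det([-7 1 -2; 1 -5 4; -3 2 -3]) = -32
  − (-3) · M_12   where M_12 = det([5 1 -2; 5 -5 4; -7 2 -3]) = 72
det = (+1)·(2)·(-32) + (-1)·(-3)·(72) = 152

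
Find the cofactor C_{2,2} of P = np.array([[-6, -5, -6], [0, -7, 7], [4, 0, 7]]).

-18

Delete row 2 and column 2; the remaining 2×2 submatrix is [-6 -6; 4 7].
Its determinant is (-6)·7 − (-6)·4 = -18.
The cofactor carries sign (−1)^(2+2) = +1, so C_{2,2} = +(-18) = -18.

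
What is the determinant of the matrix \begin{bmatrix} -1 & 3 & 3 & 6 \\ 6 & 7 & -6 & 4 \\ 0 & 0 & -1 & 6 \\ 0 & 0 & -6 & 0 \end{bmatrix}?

-900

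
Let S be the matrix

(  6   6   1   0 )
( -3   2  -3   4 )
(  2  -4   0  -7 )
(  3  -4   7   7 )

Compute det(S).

Expand along row 1 (it has 1 zero):
  + (6) · M_11   where M_11 = det([2 -3 4; -4 0 -7; -4 7 7]) = -182
  − (6) · M_12   where M_12 = det([-3 -3 4; 2 0 -7; 3 7 7]) = 14
  + (1) · M_13   where M_13 = det([-3 2 4; 2 -4 -7; 3 -4 7]) = 114
det = (+1)·(6)·(-182) + (-1)·(6)·(14) + (+1)·(1)·(114) = -1062

-1062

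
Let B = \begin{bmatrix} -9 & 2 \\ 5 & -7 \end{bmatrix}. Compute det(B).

The determinant is 53.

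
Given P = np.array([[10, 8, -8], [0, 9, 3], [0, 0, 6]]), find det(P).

540

P is upper triangular, so det(P) is the product of the diagonal entries:
det = (10) · (9) · (6) = 540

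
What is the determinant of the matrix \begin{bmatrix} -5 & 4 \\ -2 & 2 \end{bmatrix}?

det = (-5)·2 − 4·(-2) = -10 − (-8) = -2

-2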